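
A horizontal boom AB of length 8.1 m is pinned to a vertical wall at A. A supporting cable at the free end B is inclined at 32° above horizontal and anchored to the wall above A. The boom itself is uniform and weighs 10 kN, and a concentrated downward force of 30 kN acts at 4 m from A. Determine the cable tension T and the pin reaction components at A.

ΣM about A: T·sin32°·8.1 − 10·4.05 − 30·4 = 0 → T = 160.5/(8.1·0.529919) = 37.3922 ≈ 37.39 kN.
ΣF_x = 0: A_x − T·cos32° = 0 → A_x = 37.3922 × 0.848048 = 31.71 kN.
ΣF_y = 0: A_y + T·sin32° − 10 − 30 = 0 → A_y = 40 − 37.3922 × 0.529919 = 20.19 kN.

T = 37.39 kN, A_x = 31.71 kN, A_y = 20.19 kN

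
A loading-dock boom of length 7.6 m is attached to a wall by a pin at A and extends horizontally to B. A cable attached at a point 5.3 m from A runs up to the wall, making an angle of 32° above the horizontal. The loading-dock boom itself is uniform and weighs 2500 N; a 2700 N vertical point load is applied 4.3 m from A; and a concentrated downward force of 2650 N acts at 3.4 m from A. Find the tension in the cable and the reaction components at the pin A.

T = 10720 N, A_x = 9095 N, A_y = 2167 N

ΣM about A: T·sin32°·5.3 − 2500·3.8 − 2700·4.3 − 2650·3.4 = 0 → T = 30120/(5.3·0.529919) = 10724.3 ≈ 10720 N.
ΣF_x = 0: A_x − T·cos32° = 0 → A_x = 10724.3 × 0.848048 = 9095 N.
ΣF_y = 0: A_y + T·sin32° − 2500 − 2700 − 2650 = 0 → A_y = 7850 − 10724.3 × 0.529919 = 2167 N.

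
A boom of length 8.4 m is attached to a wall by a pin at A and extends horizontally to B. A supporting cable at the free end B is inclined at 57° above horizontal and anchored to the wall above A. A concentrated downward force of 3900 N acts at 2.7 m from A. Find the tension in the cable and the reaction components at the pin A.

T = 1495 N, A_x = 814.1 N, A_y = 2646 N

ΣM about A: T·sin57°·8.4 − 3900·2.7 = 0 → T = 10530/(8.4·0.838671) = 1494.71 ≈ 1495 N.
ΣF_x = 0: A_x − T·cos57° = 0 → A_x = 1494.71 × 0.544639 = 814.1 N.
ΣF_y = 0: A_y + T·sin57° − 3900 = 0 → A_y = 3900 − 1494.71 × 0.838671 = 2646 N.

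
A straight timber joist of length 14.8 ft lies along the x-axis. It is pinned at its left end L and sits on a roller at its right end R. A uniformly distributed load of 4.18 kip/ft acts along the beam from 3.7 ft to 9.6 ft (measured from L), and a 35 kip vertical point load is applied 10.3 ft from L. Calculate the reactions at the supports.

Resultant of the distributed load: 4.18 × 5.9 = 24.662 kip at 6.65 ft from L.
ΣM about L: R_y·14.8 − (4.18·5.9)·6.65 − 35·10.3 = 0 → R_y = 524.5023/14.8 = 35.4393 ≈ 35.44 kip.
ΣF_y = 0: L_y + 35.4393 − 4.18·5.9 − 35 = 0 → L_y = 24.22 kip.
ΣF_x = 0: no horizontal applied forces, so L_x = 0.

L_x = 0, L_y = 24.22 kip, R_y = 35.44 kip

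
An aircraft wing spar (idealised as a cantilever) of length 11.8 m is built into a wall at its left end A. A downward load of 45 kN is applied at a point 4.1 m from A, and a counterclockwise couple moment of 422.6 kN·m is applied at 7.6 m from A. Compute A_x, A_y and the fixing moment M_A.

A_x = 0, A_y = 45.00 kN, M_A = -238.1 kN·m

ΣF_x = 0: A_x = 0.
ΣF_y = 0: A_y − 45 = 0 → A_y = 45.00 kN.
ΣM about A: M_A − 45·4.1 + 422.6 = 0 → M_A = -238.1 kN·m.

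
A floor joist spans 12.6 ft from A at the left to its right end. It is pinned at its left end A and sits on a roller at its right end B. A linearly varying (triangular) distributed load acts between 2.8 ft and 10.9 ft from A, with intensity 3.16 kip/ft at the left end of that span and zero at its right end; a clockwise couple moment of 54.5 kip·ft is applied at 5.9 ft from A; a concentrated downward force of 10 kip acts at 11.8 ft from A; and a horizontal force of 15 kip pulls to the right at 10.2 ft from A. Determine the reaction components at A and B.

Resultant of the triangular load: ½ × 3.16 × 8.1 = 12.798 kip, acting at 5.5 ft from A (one-third of the span from the peak).
ΣM about A: B_y·12.6 − (½·3.16·8.1)·5.5 − 54.5 − 10·11.8 = 0 → B_y = 242.889/12.6 = 19.2769 ≈ 19.28 kip.
ΣF_y = 0: A_y + 19.2769 − ½·3.16·8.1 − 10 = 0 → A_y = 3.521 kip.
ΣF_x = 0: A_x + 15 = 0 → A_x = -15.00 kip.

A_x = -15.00 kip, A_y = 3.521 kip, B_y = 19.28 kip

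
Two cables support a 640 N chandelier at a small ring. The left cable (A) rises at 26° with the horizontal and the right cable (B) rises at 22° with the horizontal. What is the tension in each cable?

T_A = 798.5 N, T_B = 774.0 N

ΣF_x = 0: −T_A·cos26° + T_B·cos22° = 0 → T_B = 0.969381·T_A.
ΣF_y = 0: T_A·sin26° + T_B·sin22° = 640.
Substitute: T_A·(0.438371 + 0.969381·0.374607) = 640 → T_A = 798.495 ≈ 798.5 N.
Then T_B = 0.969381 × 798.495 = 774.0 N.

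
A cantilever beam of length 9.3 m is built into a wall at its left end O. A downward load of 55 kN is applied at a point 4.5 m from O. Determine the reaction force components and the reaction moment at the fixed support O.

O_x = 0, O_y = 55.00 kN, M_O = 247.5 kN·m

ΣF_x = 0: O_x = 0.
ΣF_y = 0: O_y − 55 = 0 → O_y = 55.00 kN.
ΣM about O: M_O − 55·4.5 = 0 → M_O = 247.5 kN·m.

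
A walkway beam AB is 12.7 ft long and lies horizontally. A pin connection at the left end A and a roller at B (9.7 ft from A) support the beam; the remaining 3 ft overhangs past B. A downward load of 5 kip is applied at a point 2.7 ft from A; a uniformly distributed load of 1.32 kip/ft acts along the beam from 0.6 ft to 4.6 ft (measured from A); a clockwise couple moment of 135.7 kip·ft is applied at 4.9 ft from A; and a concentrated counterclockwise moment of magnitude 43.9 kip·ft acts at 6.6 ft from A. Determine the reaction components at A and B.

Resultant of the distributed load: 1.32 × 4 = 5.28 kip at 2.6 ft from A.
Taking moments about A: B_y·9.7 − 5·2.7 − (1.32·4)·2.6 − 135.7 + 43.9 = 0 → B_y = 119.028/9.7 = 12.2709 ≈ 12.27 kip.
ΣF_y = 0: A_y + 12.2709 − 5 − 1.32·4 = 0 → A_y = -1.991 kip.
ΣF_x = 0: no horizontal applied forces, so A_x = 0.

A_x = 0, A_y = -1.991 kip, B_y = 12.27 kip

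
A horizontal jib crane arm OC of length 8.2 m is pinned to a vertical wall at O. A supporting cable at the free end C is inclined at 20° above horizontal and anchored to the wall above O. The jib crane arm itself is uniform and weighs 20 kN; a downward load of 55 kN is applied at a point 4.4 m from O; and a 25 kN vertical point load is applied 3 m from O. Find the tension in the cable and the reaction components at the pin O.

ΣM about O: T·sin20°·8.2 − 20·4.1 − 55·4.4 − 25·3 = 0 → T = 399/(8.2·0.34202) = 142.268 ≈ 142.3 kN.
ΣF_x = 0: O_x − T·cos20° = 0 → O_x = 142.268 × 0.939693 = 133.7 kN.
ΣF_y = 0: O_y + T·sin20° − 20 − 55 − 25 = 0 → O_y = 100 − 142.268 × 0.34202 = 51.34 kN.

T = 142.3 kN, O_x = 133.7 kN, O_y = 51.34 kN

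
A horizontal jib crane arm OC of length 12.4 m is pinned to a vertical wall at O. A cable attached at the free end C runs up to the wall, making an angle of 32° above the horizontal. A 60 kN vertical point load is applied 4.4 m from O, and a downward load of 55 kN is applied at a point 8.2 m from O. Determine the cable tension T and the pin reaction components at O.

T = 108.8 kN, O_x = 92.28 kN, O_y = 57.34 kN

ΣM about O: T·sin32°·12.4 − 60·4.4 − 55·8.2 = 0 → T = 715/(12.4·0.529919) = 108.812 ≈ 108.8 kN.
ΣF_x = 0: O_x − T·cos32° = 0 → O_x = 108.812 × 0.848048 = 92.28 kN.
ΣF_y = 0: O_y + T·sin32° − 60 − 55 = 0 → O_y = 115 − 108.812 × 0.529919 = 57.34 kN.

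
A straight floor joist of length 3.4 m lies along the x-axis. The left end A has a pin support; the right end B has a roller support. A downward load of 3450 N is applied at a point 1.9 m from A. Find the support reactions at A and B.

Moments about A: B_y·3.4 − 3450·1.9 = 0 → B_y = 6555/3.4 = 1927.94 ≈ 1928 N.
ΣF_y = 0: A_y + 1927.94 − 3450 = 0 → A_y = 1522 N.
ΣF_x = 0: no horizontal applied forces, so A_x = 0.

A_x = 0, A_y = 1522 N, B_y = 1928 N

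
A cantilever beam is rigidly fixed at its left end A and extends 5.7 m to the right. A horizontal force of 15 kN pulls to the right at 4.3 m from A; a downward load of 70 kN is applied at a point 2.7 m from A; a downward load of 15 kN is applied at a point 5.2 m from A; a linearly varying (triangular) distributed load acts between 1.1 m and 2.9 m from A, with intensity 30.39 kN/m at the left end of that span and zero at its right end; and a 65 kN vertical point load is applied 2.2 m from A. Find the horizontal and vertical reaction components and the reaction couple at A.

A_x = -15.00 kN, A_y = 177.4 kN, M_A = 456.5 kN·m

Resultant of the triangular load: ½ × 30.39 × 1.8 = 27.351 kN, acting at 1.7 m from A (one-third of the span from the peak).
ΣF_x = 0: A_x + 15 = 0 → A_x = -15.00 kN.
ΣF_y = 0: A_y − 70 − 15 − ½·30.39·1.8 − 65 = 0 → A_y = 177.4 kN.
ΣM about A: M_A − 70·2.7 − 15·5.2 − (½·30.39·1.8)·1.7 − 65·2.2 = 0 → M_A = 456.5 kN·m.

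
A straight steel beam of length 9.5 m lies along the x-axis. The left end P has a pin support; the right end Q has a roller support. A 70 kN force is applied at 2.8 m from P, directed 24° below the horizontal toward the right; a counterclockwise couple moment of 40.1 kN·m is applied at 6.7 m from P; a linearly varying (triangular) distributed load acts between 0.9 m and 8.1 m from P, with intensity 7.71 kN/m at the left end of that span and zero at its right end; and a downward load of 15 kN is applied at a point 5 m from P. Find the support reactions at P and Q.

Resultant of the triangular load: ½ × 7.71 × 7.2 = 27.756 kN, acting at 3.3 m from P (one-third of the span from the peak).
Taking moments about P: Q_y·9.5 − 70·sin24°·2.8 + 40.1 − (½·7.71·7.2)·3.3 − 15·5 = 0 → Q_y = 206.215/9.5 = 21.7068 ≈ 21.71 kN.
ΣF_y = 0: P_y + 21.7068 − 70·sin24° − ½·7.71·7.2 − 15 = 0 → P_y = 49.52 kN.
ΣF_x = 0: P_x + 70·cos24° = 0 → P_x = -63.95 kN.

P_x = -63.95 kN, P_y = 49.52 kN, Q_y = 21.71 kN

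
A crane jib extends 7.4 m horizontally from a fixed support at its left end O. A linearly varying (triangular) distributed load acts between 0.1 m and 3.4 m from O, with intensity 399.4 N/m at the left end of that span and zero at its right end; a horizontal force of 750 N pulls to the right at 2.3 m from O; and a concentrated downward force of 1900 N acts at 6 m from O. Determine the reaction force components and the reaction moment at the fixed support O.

Resultant of the triangular load: ½ × 399.4 × 3.3 = 659.01 N, acting at 1.2 m from O (one-third of the span from the peak).
ΣF_x = 0: O_x + 750 = 0 → O_x = -750.0 N.
ΣF_y = 0: O_y − ½·399.4·3.3 − 1900 = 0 → O_y = 2559 N.
ΣM about O: M_O − (½·399.4·3.3)·1.2 − 1900·6 = 0 → M_O = 12190 N·m.

O_x = -750.0 N, O_y = 2559 N, M_O = 12190 N·m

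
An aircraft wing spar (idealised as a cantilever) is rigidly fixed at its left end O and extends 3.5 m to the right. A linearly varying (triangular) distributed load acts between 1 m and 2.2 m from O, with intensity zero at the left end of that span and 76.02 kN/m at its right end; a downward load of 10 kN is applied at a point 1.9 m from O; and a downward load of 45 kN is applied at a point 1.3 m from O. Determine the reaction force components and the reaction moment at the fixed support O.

Resultant of the triangular load: ½ × 76.02 × 1.2 = 45.612 kN, acting at 1.8 m from O (one-third of the span from the peak).
ΣF_x = 0: O_x = 0.
ΣF_y = 0: O_y − ½·76.02·1.2 − 10 − 45 = 0 → O_y = 100.6 kN.
ΣM about O: M_O − (½·76.02·1.2)·1.8 − 10·1.9 − 45·1.3 = 0 → M_O = 159.6 kN·m.

O_x = 0, O_y = 100.6 kN, M_O = 159.6 kN·m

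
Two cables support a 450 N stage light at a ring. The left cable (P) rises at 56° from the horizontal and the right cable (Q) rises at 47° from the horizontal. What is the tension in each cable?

ΣF_x = 0: −T_P·cos56° + T_Q·cos47° = 0 → T_Q = 0.819933·T_P.
ΣF_y = 0: T_P·sin56° + T_Q·sin47° = 450.
Substitute: T_P·(0.829038 + 0.819933·0.731354) = 450 → T_P = 314.972 ≈ 315.0 N.
Then T_Q = 0.819933 × 314.972 = 258.3 N.

T_P = 315.0 N, T_Q = 258.3 N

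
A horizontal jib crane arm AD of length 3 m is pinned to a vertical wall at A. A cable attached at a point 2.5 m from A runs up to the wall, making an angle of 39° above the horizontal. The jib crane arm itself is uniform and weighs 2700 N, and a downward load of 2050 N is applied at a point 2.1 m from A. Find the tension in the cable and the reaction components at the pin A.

ΣM about A: T·sin39°·2.5 − 2700·1.5 − 2050·2.1 = 0 → T = 8355/(2.5·0.62932) = 5310.49 ≈ 5310 N.
ΣF_x = 0: A_x − T·cos39° = 0 → A_x = 5310.49 × 0.777146 = 4127 N.
ΣF_y = 0: A_y + T·sin39° − 2700 − 2050 = 0 → A_y = 4750 − 5310.49 × 0.62932 = 1408 N.

T = 5310 N, A_x = 4127 N, A_y = 1408 N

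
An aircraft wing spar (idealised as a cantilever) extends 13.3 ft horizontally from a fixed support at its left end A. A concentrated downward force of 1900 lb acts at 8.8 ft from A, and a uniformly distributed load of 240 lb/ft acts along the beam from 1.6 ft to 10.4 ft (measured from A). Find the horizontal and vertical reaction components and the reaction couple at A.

Resultant of the distributed load: 240 × 8.8 = 2112 lb at 6 ft from A.
ΣF_x = 0: A_x = 0.
ΣF_y = 0: A_y − 1900 − 240·8.8 = 0 → A_y = 4012 lb.
ΣM about A: M_A − 1900·8.8 − (240·8.8)·6 = 0 → M_A = 29390 lb·ft.

A_x = 0, A_y = 4012 lb, M_A = 29390 lb·ft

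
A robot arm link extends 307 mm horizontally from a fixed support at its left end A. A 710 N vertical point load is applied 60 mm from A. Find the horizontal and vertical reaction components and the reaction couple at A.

ΣF_x = 0: A_x = 0.
ΣF_y = 0: A_y − 710 = 0 → A_y = 710.0 N.
ΣM about A: M_A − 710·60 = 0 → M_A = 42600 N·mm.

A_x = 0, A_y = 710.0 N, M_A = 42600 N·mm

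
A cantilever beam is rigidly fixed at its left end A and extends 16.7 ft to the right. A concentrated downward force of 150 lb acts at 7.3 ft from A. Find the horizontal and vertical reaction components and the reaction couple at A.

A_x = 0, A_y = 150.0 lb, M_A = 1095 lb·ft

ΣF_x = 0: A_x = 0.
ΣF_y = 0: A_y − 150 = 0 → A_y = 150.0 lb.
ΣM about A: M_A − 150·7.3 = 0 → M_A = 1095 lb·ft.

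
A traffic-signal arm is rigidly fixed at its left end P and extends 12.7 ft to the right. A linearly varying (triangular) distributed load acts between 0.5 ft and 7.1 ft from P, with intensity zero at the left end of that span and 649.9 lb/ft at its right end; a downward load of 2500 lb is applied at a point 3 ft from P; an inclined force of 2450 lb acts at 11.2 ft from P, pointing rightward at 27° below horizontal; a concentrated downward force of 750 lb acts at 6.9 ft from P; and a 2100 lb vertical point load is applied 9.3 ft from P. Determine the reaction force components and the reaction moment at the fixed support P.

Resultant of the triangular load: ½ × 649.9 × 6.6 = 2144.67 lb, acting at 4.9 ft from P (one-third of the span from the peak).
ΣF_x = 0: P_x + 2450·cos27° = 0 → P_x = -2183 lb.
ΣF_y = 0: P_y − ½·649.9·6.6 − 2500 − 2450·sin27° − 750 − 2100 = 0 → P_y = 8607 lb.
ΣM about P: M_P − (½·649.9·6.6)·4.9 − 2500·3 − 2450·sin27°·11.2 − 750·6.9 − 2100·9.3 = 0 → M_P = 55170 lb·ft.

P_x = -2183 lb, P_y = 8607 lb, M_P = 55170 lb·ft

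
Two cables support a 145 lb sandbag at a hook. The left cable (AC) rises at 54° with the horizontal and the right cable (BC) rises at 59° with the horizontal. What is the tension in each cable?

ΣF_x = 0: −T_AC·cos54° + T_BC·cos59° = 0 → T_BC = 1.14125·T_AC.
ΣF_y = 0: T_AC·sin54° + T_BC·sin59° = 145.
Substitute: T_AC·(0.809017 + 1.14125·0.857167) = 145 → T_AC = 81.1298 ≈ 81.13 lb.
Then T_BC = 1.14125 × 81.1298 = 92.59 lb.

T_AC = 81.13 lb, T_BC = 92.59 lb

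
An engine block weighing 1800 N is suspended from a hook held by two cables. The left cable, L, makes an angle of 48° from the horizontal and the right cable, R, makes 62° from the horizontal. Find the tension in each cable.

ΣF_x = 0: −T_L·cos48° + T_R·cos62° = 0 → T_R = 1.42528·T_L.
ΣF_y = 0: T_L·sin48° + T_R·sin62° = 1800.
Substitute: T_L·(0.743145 + 1.42528·0.882948) = 1800 → T_L = 899.284 ≈ 899.3 N.
Then T_R = 1.42528 × 899.284 = 1282 N.

T_L = 899.3 N, T_R = 1282 N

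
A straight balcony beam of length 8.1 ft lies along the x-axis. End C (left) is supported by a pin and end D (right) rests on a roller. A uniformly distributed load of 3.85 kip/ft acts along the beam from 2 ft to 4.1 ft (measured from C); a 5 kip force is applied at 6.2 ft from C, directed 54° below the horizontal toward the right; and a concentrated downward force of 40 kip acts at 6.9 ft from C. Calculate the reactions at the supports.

Resultant of the distributed load: 3.85 × 2.1 = 8.085 kip at 3.05 ft from C.
Moments about C: D_y·8.1 − (3.85·2.1)·3.05 − 5·sin54°·6.2 − 40·6.9 = 0 → D_y = 325.739/8.1 = 40.2147 ≈ 40.21 kip.
ΣF_y = 0: C_y + 40.2147 − 3.85·2.1 − 5·sin54° − 40 = 0 → C_y = 11.92 kip.
ΣF_x = 0: C_x + 5·cos54° = 0 → C_x = -2.939 kip.

C_x = -2.939 kip, C_y = 11.92 kip, D_y = 40.21 kip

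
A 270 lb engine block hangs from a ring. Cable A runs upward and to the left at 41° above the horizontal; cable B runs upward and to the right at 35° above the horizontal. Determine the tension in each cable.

ΣF_x = 0: −T_A·cos41° + T_B·cos35° = 0 → T_B = 0.92133·T_A.
ΣF_y = 0: T_A·sin41° + T_B·sin35° = 270.
Substitute: T_A·(0.656059 + 0.92133·0.573576) = 270 → T_A = 227.942 ≈ 227.9 lb.
Then T_B = 0.92133 × 227.942 = 210.0 lb.

T_A = 227.9 lb, T_B = 210.0 lb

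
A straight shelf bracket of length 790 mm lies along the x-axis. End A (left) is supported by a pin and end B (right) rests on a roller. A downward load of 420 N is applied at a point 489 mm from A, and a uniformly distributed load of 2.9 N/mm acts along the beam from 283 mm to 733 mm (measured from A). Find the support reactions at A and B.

A_x = 0, A_y = 625.9 N, B_y = 1099 N

Resultant of the distributed load: 2.9 × 450 = 1305 N at 508 mm from A.
ΣM about A: B_y·790 − 420·489 − (2.9·450)·508 = 0 → B_y = 868320/790 = 1099.14 ≈ 1099 N.
ΣF_y = 0: A_y + 1099.14 − 420 − 2.9·450 = 0 → A_y = 625.9 N.
ΣF_x = 0: no horizontal applied forces, so A_x = 0.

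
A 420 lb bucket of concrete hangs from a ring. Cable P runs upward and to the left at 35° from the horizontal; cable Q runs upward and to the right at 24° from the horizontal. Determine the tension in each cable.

ΣF_x = 0: −T_P·cos35° + T_Q·cos24° = 0 → T_Q = 0.896674·T_P.
ΣF_y = 0: T_P·sin35° + T_Q·sin24° = 420.
Substitute: T_P·(0.573576 + 0.896674·0.406737) = 420 → T_P = 447.624 ≈ 447.6 lb.
Then T_Q = 0.896674 × 447.624 = 401.4 lb.

T_P = 447.6 lb, T_Q = 401.4 lb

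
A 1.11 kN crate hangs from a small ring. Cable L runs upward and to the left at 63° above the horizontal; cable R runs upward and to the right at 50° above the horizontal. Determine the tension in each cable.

ΣF_x = 0: −T_L·cos63° + T_R·cos50° = 0 → T_R = 0.706284·T_L.
ΣF_y = 0: T_L·sin63° + T_R·sin50° = 1.11.
Substitute: T_L·(0.891007 + 0.706284·0.766044) = 1.11 → T_L = 0.775112 ≈ 0.7751 kN.
Then T_R = 0.706284 × 0.775112 = 0.5474 kN.

T_L = 0.7751 kN, T_R = 0.5474 kN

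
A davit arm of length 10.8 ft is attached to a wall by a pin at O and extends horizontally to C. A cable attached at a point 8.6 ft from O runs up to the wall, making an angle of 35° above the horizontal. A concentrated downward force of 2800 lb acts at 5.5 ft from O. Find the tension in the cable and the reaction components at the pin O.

ΣM about O: T·sin35°·8.6 − 2800·5.5 = 0 → T = 15400/(8.6·0.573576) = 3121.99 ≈ 3122 lb.
ΣF_x = 0: O_x − T·cos35° = 0 → O_x = 3121.99 × 0.819152 = 2557 lb.
ΣF_y = 0: O_y + T·sin35° − 2800 = 0 → O_y = 2800 − 3121.99 × 0.573576 = 1009 lb.

T = 3122 lb, O_x = 2557 lb, O_y = 1009 lb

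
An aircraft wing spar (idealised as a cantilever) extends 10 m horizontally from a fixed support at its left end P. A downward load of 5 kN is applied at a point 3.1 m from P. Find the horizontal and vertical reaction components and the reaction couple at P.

P_x = 0, P_y = 5.000 kN, M_P = 15.50 kN·m

ΣF_x = 0: P_x = 0.
ΣF_y = 0: P_y − 5 = 0 → P_y = 5.000 kN.
ΣM about P: M_P − 5·3.1 = 0 → M_P = 15.50 kN·m.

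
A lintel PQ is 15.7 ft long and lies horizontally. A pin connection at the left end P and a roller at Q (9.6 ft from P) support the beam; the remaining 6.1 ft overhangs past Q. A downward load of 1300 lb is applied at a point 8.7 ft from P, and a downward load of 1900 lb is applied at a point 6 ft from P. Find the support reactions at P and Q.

P_x = 0, P_y = 834.4 lb, Q_y = 2366 lb

Moments about P: Q_y·9.6 − 1300·8.7 − 1900·6 = 0 → Q_y = 22710/9.6 = 2365.62 ≈ 2366 lb.
ΣF_y = 0: P_y + 2365.62 − 1300 − 1900 = 0 → P_y = 834.4 lb.
ΣF_x = 0: no horizontal applied forces, so P_x = 0.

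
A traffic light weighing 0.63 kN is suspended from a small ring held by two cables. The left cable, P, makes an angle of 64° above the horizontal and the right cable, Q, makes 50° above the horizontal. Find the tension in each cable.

ΣF_x = 0: −T_P·cos64° + T_Q·cos50° = 0 → T_Q = 0.681984·T_P.
ΣF_y = 0: T_P·sin64° + T_Q·sin50° = 0.63.
Substitute: T_P·(0.898794 + 0.681984·0.766044) = 0.63 → T_P = 0.44328 ≈ 0.4433 kN.
Then T_Q = 0.681984 × 0.44328 = 0.3023 kN.

T_P = 0.4433 kN, T_Q = 0.3023 kN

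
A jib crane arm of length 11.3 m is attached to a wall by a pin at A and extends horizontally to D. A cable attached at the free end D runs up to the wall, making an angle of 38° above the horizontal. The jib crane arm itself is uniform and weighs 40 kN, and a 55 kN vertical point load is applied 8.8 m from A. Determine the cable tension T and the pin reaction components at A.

ΣM about A: T·sin38°·11.3 − 40·5.65 − 55·8.8 = 0 → T = 710/(11.3·0.615661) = 102.056 ≈ 102.1 kN.
ΣF_x = 0: A_x − T·cos38° = 0 → A_x = 102.056 × 0.788011 = 80.42 kN.
ΣF_y = 0: A_y + T·sin38° − 40 − 55 = 0 → A_y = 95 − 102.056 × 0.615661 = 32.17 kN.

T = 102.1 kN, A_x = 80.42 kN, A_y = 32.17 kN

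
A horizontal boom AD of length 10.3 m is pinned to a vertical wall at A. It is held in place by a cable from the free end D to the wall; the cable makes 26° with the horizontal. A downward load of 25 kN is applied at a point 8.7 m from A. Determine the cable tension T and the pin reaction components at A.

T = 48.17 kN, A_x = 43.30 kN, A_y = 3.883 kN

ΣM about A: T·sin26°·10.3 − 25·8.7 = 0 → T = 217.5/(10.3·0.438371) = 48.1704 ≈ 48.17 kN.
ΣF_x = 0: A_x − T·cos26° = 0 → A_x = 48.1704 × 0.898794 = 43.30 kN.
ΣF_y = 0: A_y + T·sin26° − 25 = 0 → A_y = 25 − 48.1704 × 0.438371 = 3.883 kN.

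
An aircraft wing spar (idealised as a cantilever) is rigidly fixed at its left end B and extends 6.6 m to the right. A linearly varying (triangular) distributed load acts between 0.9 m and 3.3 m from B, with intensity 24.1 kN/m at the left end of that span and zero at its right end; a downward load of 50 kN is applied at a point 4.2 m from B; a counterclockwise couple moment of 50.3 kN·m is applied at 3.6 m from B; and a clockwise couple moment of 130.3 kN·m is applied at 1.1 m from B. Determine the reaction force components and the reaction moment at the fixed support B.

Resultant of the triangular load: ½ × 24.1 × 2.4 = 28.92 kN, acting at 1.7 m from B (one-third of the span from the peak).
ΣF_x = 0: B_x = 0.
ΣF_y = 0: B_y − ½·24.1·2.4 − 50 = 0 → B_y = 78.92 kN.
ΣM about B: M_B − (½·24.1·2.4)·1.7 − 50·4.2 + 50.3 − 130.3 = 0 → M_B = 339.2 kN·m.

B_x = 0, B_y = 78.92 kN, M_B = 339.2 kN·m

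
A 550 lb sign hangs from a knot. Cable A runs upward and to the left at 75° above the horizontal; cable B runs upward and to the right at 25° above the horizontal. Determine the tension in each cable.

ΣF_x = 0: −T_A·cos75° + T_B·cos25° = 0 → T_B = 0.285575·T_A.
ΣF_y = 0: T_A·sin75° + T_B·sin25° = 550.
Substitute: T_A·(0.965926 + 0.285575·0.422618) = 550 → T_A = 506.159 ≈ 506.2 lb.
Then T_B = 0.285575 × 506.159 = 144.5 lb.

T_A = 506.2 lb, T_B = 144.5 lb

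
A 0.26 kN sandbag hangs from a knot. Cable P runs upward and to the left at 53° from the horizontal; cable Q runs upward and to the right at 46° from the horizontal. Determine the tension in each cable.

T_P = 0.1829 kN, T_Q = 0.1584 kN

ΣF_x = 0: −T_P·cos53° + T_Q·cos46° = 0 → T_Q = 0.866347·T_P.
ΣF_y = 0: T_P·sin53° + T_Q·sin46° = 0.26.
Substitute: T_P·(0.798636 + 0.866347·0.71934) = 0.26 → T_P = 0.182862 ≈ 0.1829 kN.
Then T_Q = 0.866347 × 0.182862 = 0.1584 kN.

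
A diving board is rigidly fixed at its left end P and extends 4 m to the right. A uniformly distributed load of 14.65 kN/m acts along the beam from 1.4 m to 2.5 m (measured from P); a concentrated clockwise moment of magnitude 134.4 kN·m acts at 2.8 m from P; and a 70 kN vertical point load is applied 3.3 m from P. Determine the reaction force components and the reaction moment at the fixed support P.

Resultant of the distributed load: 14.65 × 1.1 = 16.115 kN at 1.95 m from P.
ΣF_x = 0: P_x = 0.
ΣF_y = 0: P_y − 14.65·1.1 − 70 = 0 → P_y = 86.12 kN.
ΣM about P: M_P − (14.65·1.1)·1.95 − 134.4 − 70·3.3 = 0 → M_P = 396.8 kN·m.

P_x = 0, P_y = 86.12 kN, M_P = 396.8 kN·m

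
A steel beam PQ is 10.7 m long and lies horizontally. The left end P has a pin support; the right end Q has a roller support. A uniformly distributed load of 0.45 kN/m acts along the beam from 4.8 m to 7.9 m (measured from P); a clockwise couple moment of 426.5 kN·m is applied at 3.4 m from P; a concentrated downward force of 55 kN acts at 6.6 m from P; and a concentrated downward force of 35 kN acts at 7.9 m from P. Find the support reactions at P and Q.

Resultant of the distributed load: 0.45 × 3.1 = 1.395 kN at 6.35 m from P.
Taking moments about P: Q_y·10.7 − (0.45·3.1)·6.35 − 426.5 − 55·6.6 − 35·7.9 = 0 → Q_y = 1074.85825/10.7 = 100.454 ≈ 100.5 kN.
ΣF_y = 0: P_y + 100.454 − 0.45·3.1 − 55 − 35 = 0 → P_y = -9.059 kN.
ΣF_x = 0: no horizontal applied forces, so P_x = 0.

P_x = 0, P_y = -9.059 kN, Q_y = 100.5 kN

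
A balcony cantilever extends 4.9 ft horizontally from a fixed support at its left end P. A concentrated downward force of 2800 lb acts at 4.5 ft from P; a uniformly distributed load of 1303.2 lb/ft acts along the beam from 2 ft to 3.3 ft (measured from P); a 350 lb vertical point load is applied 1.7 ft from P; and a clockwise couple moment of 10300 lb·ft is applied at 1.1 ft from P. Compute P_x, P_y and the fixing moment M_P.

P_x = 0, P_y = 4844 lb, M_P = 27980 lb·ft

Resultant of the distributed load: 1303.2 × 1.3 = 1694.16 lb at 2.65 ft from P.
ΣF_x = 0: P_x = 0.
ΣF_y = 0: P_y − 2800 − 1303.2·1.3 − 350 = 0 → P_y = 4844 lb.
ΣM about P: M_P − 2800·4.5 − (1303.2·1.3)·2.65 − 350·1.7 − 10300 = 0 → M_P = 27980 lb·ft.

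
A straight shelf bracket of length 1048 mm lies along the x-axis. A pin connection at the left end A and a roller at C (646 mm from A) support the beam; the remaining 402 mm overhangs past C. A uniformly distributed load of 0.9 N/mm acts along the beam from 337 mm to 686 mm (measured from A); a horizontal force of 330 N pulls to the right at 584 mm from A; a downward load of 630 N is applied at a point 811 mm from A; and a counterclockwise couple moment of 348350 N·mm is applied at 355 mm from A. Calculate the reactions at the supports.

Resultant of the distributed load: 0.9 × 349 = 314.1 N at 511.5 mm from A.
Moments about A: C_y·646 − (0.9·349)·511.5 − 630·811 + 348350 = 0 → C_y = 323242.15/646 = 500.375 ≈ 500.4 N.
ΣF_y = 0: A_y + 500.375 − 0.9·349 − 630 = 0 → A_y = 443.7 N.
ΣF_x = 0: A_x + 330 = 0 → A_x = -330.0 N.

A_x = -330.0 N, A_y = 443.7 N, C_y = 500.4 N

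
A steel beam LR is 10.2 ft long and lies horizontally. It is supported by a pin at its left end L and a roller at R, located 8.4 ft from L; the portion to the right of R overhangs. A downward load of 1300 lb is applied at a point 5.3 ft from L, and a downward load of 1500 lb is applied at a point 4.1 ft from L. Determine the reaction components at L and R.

ΣM about L: R_y·8.4 − 1300·5.3 − 1500·4.1 = 0 → R_y = 13040/8.4 = 1552.38 ≈ 1552 lb.
ΣF_y = 0: L_y + 1552.38 − 1300 − 1500 = 0 → L_y = 1248 lb.
ΣF_x = 0: no horizontal applied forces, so L_x = 0.

L_x = 0, L_y = 1248 lb, R_y = 1552 lb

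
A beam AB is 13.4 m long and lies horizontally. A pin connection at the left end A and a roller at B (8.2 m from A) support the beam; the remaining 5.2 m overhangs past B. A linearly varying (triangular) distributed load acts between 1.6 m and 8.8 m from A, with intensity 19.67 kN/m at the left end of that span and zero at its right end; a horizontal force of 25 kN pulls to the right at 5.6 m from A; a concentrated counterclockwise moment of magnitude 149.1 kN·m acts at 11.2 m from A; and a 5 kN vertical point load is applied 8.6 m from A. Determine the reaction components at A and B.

A_x = -25.00 kN, A_y = 54.21 kN, B_y = 21.60 kN

Resultant of the triangular load: ½ × 19.67 × 7.2 = 70.812 kN, acting at 4 m from A (one-third of the span from the peak).
ΣM about A: B_y·8.2 − (½·19.67·7.2)·4 + 149.1 − 5·8.6 = 0 → B_y = 177.148/8.2 = 21.6034 ≈ 21.60 kN.
ΣF_y = 0: A_y + 21.6034 − ½·19.67·7.2 − 5 = 0 → A_y = 54.21 kN.
ΣF_x = 0: A_x + 25 = 0 → A_x = -25.00 kN.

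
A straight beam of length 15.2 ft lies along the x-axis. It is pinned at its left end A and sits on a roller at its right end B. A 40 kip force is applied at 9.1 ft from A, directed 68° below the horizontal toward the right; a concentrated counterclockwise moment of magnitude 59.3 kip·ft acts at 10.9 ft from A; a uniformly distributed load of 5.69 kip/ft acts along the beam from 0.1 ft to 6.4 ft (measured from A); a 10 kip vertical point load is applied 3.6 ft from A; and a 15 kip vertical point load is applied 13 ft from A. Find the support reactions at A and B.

Resultant of the distributed load: 5.69 × 6.3 = 35.847 kip at 3.25 ft from A.
ΣM about A: B_y·15.2 − 40·sin68°·9.1 + 59.3 − (5.69·6.3)·3.25 − 10·3.6 − 15·13 = 0 → B_y = 625.698/15.2 = 41.1643 ≈ 41.16 kip.
ΣF_y = 0: A_y + 41.1643 − 40·sin68° − 5.69·6.3 − 10 − 15 = 0 → A_y = 56.77 kip.
ΣF_x = 0: A_x + 40·cos68° = 0 → A_x = -14.98 kip.

A_x = -14.98 kip, A_y = 56.77 kip, B_y = 41.16 kip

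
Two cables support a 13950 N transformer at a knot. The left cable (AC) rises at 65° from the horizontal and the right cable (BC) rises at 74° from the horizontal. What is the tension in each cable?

T_AC = 5861 N, T_BC = 8986 N

ΣF_x = 0: −T_AC·cos65° + T_BC·cos74° = 0 → T_BC = 1.53324·T_AC.
ΣF_y = 0: T_AC·sin65° + T_BC·sin74° = 13950.
Substitute: T_AC·(0.906308 + 1.53324·0.961262) = 13950 → T_AC = 5860.97 ≈ 5861 N.
Then T_BC = 1.53324 × 5860.97 = 8986 N.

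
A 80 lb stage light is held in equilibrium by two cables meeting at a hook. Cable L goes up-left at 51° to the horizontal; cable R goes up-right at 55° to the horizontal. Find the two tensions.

ΣF_x = 0: −T_L·cos51° + T_R·cos55° = 0 → T_R = 1.09719·T_L.
ΣF_y = 0: T_L·sin51° + T_R·sin55° = 80.
Substitute: T_L·(0.777146 + 1.09719·0.819152) = 80 → T_L = 47.7352 ≈ 47.74 lb.
Then T_R = 1.09719 × 47.7352 = 52.37 lb.

T_L = 47.74 lb, T_R = 52.37 lb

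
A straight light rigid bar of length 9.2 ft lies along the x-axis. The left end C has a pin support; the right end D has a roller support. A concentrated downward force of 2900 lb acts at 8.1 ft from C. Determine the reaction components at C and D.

Taking moments about C: D_y·9.2 − 2900·8.1 = 0 → D_y = 23490/9.2 = 2553.26 ≈ 2553 lb.
ΣF_y = 0: C_y + 2553.26 − 2900 = 0 → C_y = 346.7 lb.
ΣF_x = 0: no horizontal applied forces, so C_x = 0.

C_x = 0, C_y = 346.7 lb, D_y = 2553 lb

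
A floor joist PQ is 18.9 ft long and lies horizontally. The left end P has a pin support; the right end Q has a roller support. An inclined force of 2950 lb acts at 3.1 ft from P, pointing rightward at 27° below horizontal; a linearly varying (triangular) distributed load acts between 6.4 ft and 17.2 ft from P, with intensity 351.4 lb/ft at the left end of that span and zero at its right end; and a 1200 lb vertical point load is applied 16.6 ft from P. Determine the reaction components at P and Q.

Resultant of the triangular load: ½ × 351.4 × 10.8 = 1897.56 lb, acting at 10 ft from P (one-third of the span from the peak).
Taking moments about P: Q_y·18.9 − 2950·sin27°·3.1 − (½·351.4·10.8)·10 − 1200·16.6 = 0 → Q_y = 43047.3/18.9 = 2277.63 ≈ 2278 lb.
ΣF_y = 0: P_y + 2277.63 − 2950·sin27° − ½·351.4·10.8 − 1200 = 0 → P_y = 2159 lb.
ΣF_x = 0: P_x + 2950·cos27° = 0 → P_x = -2628 lb.

P_x = -2628 lb, P_y = 2159 lb, Q_y = 2278 lb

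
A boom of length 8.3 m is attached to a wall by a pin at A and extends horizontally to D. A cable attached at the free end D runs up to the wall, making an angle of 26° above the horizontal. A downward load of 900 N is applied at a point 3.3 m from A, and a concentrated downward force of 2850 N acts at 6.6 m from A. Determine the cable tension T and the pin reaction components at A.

T = 5986 N, A_x = 5380 N, A_y = 1126 N

ΣM about A: T·sin26°·8.3 − 900·3.3 − 2850·6.6 = 0 → T = 21780/(8.3·0.438371) = 5986.02 ≈ 5986 N.
ΣF_x = 0: A_x − T·cos26° = 0 → A_x = 5986.02 × 0.898794 = 5380 N.
ΣF_y = 0: A_y + T·sin26° − 900 − 2850 = 0 → A_y = 3750 − 5986.02 × 0.438371 = 1126 N.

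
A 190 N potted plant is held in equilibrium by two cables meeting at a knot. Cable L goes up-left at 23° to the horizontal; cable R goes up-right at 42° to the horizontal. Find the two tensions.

ΣF_x = 0: −T_L·cos23° + T_R·cos42° = 0 → T_R = 1.23866·T_L.
ΣF_y = 0: T_L·sin23° + T_R·sin42° = 190.
Substitute: T_L·(0.390731 + 1.23866·0.669131) = 190 → T_L = 155.794 ≈ 155.8 N.
Then T_R = 1.23866 × 155.794 = 193.0 N.

T_L = 155.8 N, T_R = 193.0 N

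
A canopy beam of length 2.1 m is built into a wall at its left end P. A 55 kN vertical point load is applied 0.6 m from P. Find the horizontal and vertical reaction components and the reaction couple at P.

ΣF_x = 0: P_x = 0.
ΣF_y = 0: P_y − 55 = 0 → P_y = 55.00 kN.
ΣM about P: M_P − 55·0.6 = 0 → M_P = 33.00 kN·m.

P_x = 0, P_y = 55.00 kN, M_P = 33.00 kN·m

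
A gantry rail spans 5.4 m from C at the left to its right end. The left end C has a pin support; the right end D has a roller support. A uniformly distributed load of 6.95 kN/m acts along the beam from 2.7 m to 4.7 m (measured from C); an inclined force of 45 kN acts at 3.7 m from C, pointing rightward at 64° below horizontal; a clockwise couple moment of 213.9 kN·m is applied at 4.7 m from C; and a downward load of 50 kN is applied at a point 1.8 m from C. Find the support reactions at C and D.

Resultant of the distributed load: 6.95 × 2 = 13.9 kN at 3.7 m from C.
Taking moments about C: D_y·5.4 − (6.95·2)·3.7 − 45·sin64°·3.7 − 213.9 − 50·1.8 = 0 → D_y = 504.979/5.4 = 93.5146 ≈ 93.51 kN.
ΣF_y = 0: C_y + 93.5146 − 6.95·2 − 45·sin64° − 50 = 0 → C_y = 10.83 kN.
ΣF_x = 0: C_x + 45·cos64° = 0 → C_x = -19.73 kN.

C_x = -19.73 kN, C_y = 10.83 kN, D_y = 93.51 kN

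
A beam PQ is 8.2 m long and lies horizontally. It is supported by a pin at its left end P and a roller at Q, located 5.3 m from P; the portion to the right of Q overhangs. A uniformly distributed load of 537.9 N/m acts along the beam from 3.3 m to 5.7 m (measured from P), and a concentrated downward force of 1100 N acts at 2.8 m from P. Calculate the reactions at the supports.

P_x = 0, P_y = 713.7 N, Q_y = 1677 N

Resultant of the distributed load: 537.9 × 2.4 = 1290.96 N at 4.5 m from P.
ΣM about P: Q_y·5.3 − (537.9·2.4)·4.5 − 1100·2.8 = 0 → Q_y = 8889.32/5.3 = 1677.23 ≈ 1677 N.
ΣF_y = 0: P_y + 1677.23 − 537.9·2.4 − 1100 = 0 → P_y = 713.7 N.
ΣF_x = 0: no horizontal applied forces, so P_x = 0.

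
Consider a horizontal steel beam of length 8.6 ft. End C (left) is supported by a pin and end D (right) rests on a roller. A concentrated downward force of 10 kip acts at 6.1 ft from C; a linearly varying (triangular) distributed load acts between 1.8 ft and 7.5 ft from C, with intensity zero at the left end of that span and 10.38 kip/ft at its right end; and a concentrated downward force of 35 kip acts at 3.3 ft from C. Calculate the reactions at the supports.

Resultant of the triangular load: ½ × 10.38 × 5.7 = 29.583 kip, acting at 5.6 ft from C (one-third of the span from the peak).
Taking moments about C: D_y·8.6 − 10·6.1 − (½·10.38·5.7)·5.6 − 35·3.3 = 0 → D_y = 342.1648/8.6 = 39.7866 ≈ 39.79 kip.
ΣF_y = 0: C_y + 39.7866 − 10 − ½·10.38·5.7 − 35 = 0 → C_y = 34.80 kip.
ΣF_x = 0: no horizontal applied forces, so C_x = 0.

C_x = 0, C_y = 34.80 kip, D_y = 39.79 kip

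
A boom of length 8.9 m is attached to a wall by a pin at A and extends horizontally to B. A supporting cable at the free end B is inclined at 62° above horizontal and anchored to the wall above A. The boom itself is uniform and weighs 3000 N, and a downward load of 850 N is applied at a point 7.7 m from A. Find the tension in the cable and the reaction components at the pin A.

ΣM about A: T·sin62°·8.9 − 3000·4.45 − 850·7.7 = 0 → T = 19895/(8.9·0.882948) = 2531.74 ≈ 2532 N.
ΣF_x = 0: A_x − T·cos62° = 0 → A_x = 2531.74 × 0.469472 = 1189 N.
ΣF_y = 0: A_y + T·sin62° − 3000 − 850 = 0 → A_y = 3850 − 2531.74 × 0.882948 = 1615 N.

T = 2532 N, A_x = 1189 N, A_y = 1615 N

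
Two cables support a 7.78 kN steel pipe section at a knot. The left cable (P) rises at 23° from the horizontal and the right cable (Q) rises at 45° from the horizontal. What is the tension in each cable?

ΣF_x = 0: −T_P·cos23° + T_Q·cos45° = 0 → T_Q = 1.30179·T_P.
ΣF_y = 0: T_P·sin23° + T_Q·sin45° = 7.78.
Substitute: T_P·(0.390731 + 1.30179·0.707107) = 7.78 → T_P = 5.93333 ≈ 5.933 kN.
Then T_Q = 1.30179 × 5.93333 = 7.724 kN.

T_P = 5.933 kN, T_Q = 7.724 kN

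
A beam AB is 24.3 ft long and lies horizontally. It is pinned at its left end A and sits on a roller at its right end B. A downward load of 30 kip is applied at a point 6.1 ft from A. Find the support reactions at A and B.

Moments about A: B_y·24.3 − 30·6.1 = 0 → B_y = 183/24.3 = 7.53086 ≈ 7.531 kip.
ΣF_y = 0: A_y + 7.53086 − 30 = 0 → A_y = 22.47 kip.
ΣF_x = 0: no horizontal applied forces, so A_x = 0.

A_x = 0, A_y = 22.47 kip, B_y = 7.531 kip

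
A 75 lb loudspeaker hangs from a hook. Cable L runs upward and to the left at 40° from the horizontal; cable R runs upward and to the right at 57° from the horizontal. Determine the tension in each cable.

ΣF_x = 0: −T_L·cos40° + T_R·cos57° = 0 → T_R = 1.40652·T_L.
ΣF_y = 0: T_L·sin40° + T_R·sin57° = 75.
Substitute: T_L·(0.642788 + 1.40652·0.838671) = 75 → T_L = 41.1546 ≈ 41.15 lb.
Then T_R = 1.40652 × 41.1546 = 57.88 lb.

T_L = 41.15 lb, T_R = 57.88 lb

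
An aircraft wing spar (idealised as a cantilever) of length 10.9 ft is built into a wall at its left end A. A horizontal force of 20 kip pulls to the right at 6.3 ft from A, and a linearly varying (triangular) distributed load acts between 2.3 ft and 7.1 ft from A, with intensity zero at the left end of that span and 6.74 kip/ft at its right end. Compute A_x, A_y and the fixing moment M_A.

Resultant of the triangular load: ½ × 6.74 × 4.8 = 16.176 kip, acting at 5.5 ft from A (one-third of the span from the peak).
ΣF_x = 0: A_x + 20 = 0 → A_x = -20.00 kip.
ΣF_y = 0: A_y − ½·6.74·4.8 = 0 → A_y = 16.18 kip.
ΣM about A: M_A − (½·6.74·4.8)·5.5 = 0 → M_A = 88.97 kip·ft.

A_x = -20.00 kip, A_y = 16.18 kip, M_A = 88.97 kip·ft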